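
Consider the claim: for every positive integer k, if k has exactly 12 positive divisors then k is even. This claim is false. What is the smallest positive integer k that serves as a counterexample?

A counterexample is any positive integer k such that k has exactly 12 positive divisors but k is odd; we check each in order.
For k = 60, 72, 84, 90, …, 294, 306, 308 the conclusion holds.
k = 315: divisors of 315: 12 divisors; 315 is odd.
Thus k = 315 disproves the claim, and no smaller k works.

k = 315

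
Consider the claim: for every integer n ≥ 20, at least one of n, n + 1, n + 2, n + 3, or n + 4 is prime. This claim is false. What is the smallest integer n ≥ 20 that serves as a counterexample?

Check each integer n ≥ 20 in order until n, n + 1, n + 2, n + 3, n + 4 are all composite.
The first 4 eligible values, up to n = 23, all satisfy the conclusion.
n = 24: 24 = 2 × 12; 25 = 5 × 5; 26 = 2 × 13; 27 = 3 × 9; 28 = 2 × 14 — all composite.
Hence n = 24 is a counterexample.

n = 24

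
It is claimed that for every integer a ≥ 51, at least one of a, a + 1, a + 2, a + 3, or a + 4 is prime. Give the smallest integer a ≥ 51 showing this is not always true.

a = 54

a = 51: 53 is prime.
a = 52: 53 is prime.
a = 53: 53 is prime.
a = 54: 54 = 2 × 27; 55 = 5 × 11; 56 = 2 × 28; 57 = 3 × 19; 58 = 2 × 29 — all composite.
So a = 54 is the smallest counterexample.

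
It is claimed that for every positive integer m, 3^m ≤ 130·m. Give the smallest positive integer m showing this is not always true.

A counterexample is any positive integer m such that 3^m > 130·m; we check each in order.
For m = 1, 2, 3, 4, 5, 6 the conclusion holds.
m = 7: 3^m = 2187 and 130·m = 910, so 2187 > 910.
Thus m = 7 disproves the claim, and no smaller m works.

m = 7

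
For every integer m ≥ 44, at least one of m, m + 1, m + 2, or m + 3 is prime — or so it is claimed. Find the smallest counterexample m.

Check each integer m ≥ 44 in order until m, m + 1, m + 2, m + 3 are all composite.
The first 4 eligible values, up to m = 47, all satisfy the conclusion.
m = 48: 48 = 2 × 24; 49 = 7 × 7; 50 = 2 × 25; 51 = 3 × 17 — all composite.

m = 48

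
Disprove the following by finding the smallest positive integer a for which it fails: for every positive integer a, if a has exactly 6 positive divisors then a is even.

a = 45

Check each positive integer a in order until a has exactly 6 positive divisors but a is odd.
The first 6 eligible values, up to a = 44, all satisfy the conclusion.
a = 45: divisors of 45: 1, 3, 5, 9, 15, 45; 45 is odd.
Hence a = 45 is a counterexample.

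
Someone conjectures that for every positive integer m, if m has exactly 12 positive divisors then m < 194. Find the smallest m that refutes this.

m = 198

Check each positive integer m in order until m has exactly 12 positive divisors but the claim fails.
For m = 60, 72, 84, 90, …, 150, 156, 160 the conclusion holds.
m = 198: τ(198) = 12; 198 ≥ 194.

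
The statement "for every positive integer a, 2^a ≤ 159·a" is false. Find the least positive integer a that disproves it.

A counterexample is any positive integer a such that 2^a > 159·a; we check each in order.
The first 10 eligible values, up to a = 10, all satisfy the conclusion.
a = 11: 2^a = 2048 and 159·a = 1749, so 2048 > 1749.

a = 11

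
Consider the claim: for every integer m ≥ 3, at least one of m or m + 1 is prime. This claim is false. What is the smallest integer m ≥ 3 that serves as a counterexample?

We need the least integer m ≥ 3 for which m, m + 1 are both composite.
For m = 3, 4, 5, 6, 7 the conclusion holds.
m = 8: 8 = 2 × 4; 9 = 3 × 3 — both composite.
Thus m = 8 disproves the claim, and no smaller m works.

m = 8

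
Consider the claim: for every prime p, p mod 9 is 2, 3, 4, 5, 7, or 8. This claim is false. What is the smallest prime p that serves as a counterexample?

Check each prime p in order until the claim fails.
p = 2: 2 mod 9 = 2.
p = 3: 3 mod 9 = 3.
p = 5: 5 mod 9 = 5.
p = 7: 7 mod 9 = 7.
p = 11: 11 mod 9 = 2.
p = 13: 13 mod 9 = 4.
p = 17: 17 mod 9 = 8.
p = 19: 19 mod 9 = 1 — not in {2, 3, 4, 5, 7, 8}.
So p = 19 is the smallest counterexample.

p = 19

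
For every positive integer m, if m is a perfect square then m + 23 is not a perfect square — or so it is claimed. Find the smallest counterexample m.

A counterexample is any positive integer m such that m is a perfect square but m + 23 is a perfect square; we check each in order.
For m = 1, 4, 9, 16, 25, 36, 49, 64, 81, 100 the conclusion holds.
m = 121: 121 = 11² and 121 + 23 = 144 = 12².

m = 121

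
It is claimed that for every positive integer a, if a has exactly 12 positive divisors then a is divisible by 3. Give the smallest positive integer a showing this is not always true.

a = 140

A counterexample is any positive integer a such that a has exactly 12 positive divisors but a is not divisible by 3; we check each in order.
a = 60: τ(60) = 12; 60 mod 3 = 0.
a = 72: τ(72) = 12; 72 mod 3 = 0.
a = 84: τ(84) = 12; 84 mod 3 = 0.
a = 90: τ(90) = 12; 90 mod 3 = 0.
a = 96: τ(96) = 12; 96 mod 3 = 0.
a = 108: τ(108) = 12; 108 mod 3 = 0.
a = 126: τ(126) = 12; 126 mod 3 = 0.
a = 132: τ(132) = 12; 132 mod 3 = 0.
a = 140: τ(140) = 12; 140 mod 3 = 2.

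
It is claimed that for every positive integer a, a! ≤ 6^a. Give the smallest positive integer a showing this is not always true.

a = 14

Check each positive integer a in order until a! > 6^a.
For a = 1, 2, 3, 4, …, 11, 12, 13 the conclusion holds.
a = 14: a! = 87178291200 and 6^a = 78364164096, so 87178291200 > 78364164096.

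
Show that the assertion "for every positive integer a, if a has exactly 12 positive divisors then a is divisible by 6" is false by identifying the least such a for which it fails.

Check each positive integer a in order until a has exactly 12 positive divisors but a is not divisible by 6.
a = 60: τ(60) = 12; 60 mod 6 = 0.
a = 72: τ(72) = 12; 72 mod 6 = 0.
a = 84: τ(84) = 12; 84 mod 6 = 0.
a = 90: τ(90) = 12; 90 mod 6 = 0.
a = 96: τ(96) = 12; 96 mod 6 = 0.
a = 108: τ(108) = 12; 108 mod 6 = 0.
a = 126: τ(126) = 12; 126 mod 6 = 0.
a = 132: τ(132) = 12; 132 mod 6 = 0.
a = 140: τ(140) = 12; 140 mod 6 = 2.

a = 140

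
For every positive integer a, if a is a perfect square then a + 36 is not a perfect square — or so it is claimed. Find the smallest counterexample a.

A counterexample is any positive integer a such that a is a perfect square but a + 36 is a perfect square; we check each in order.
a = 1: 1 + 36 = 37, not a perfect square.
a = 4: 4 + 36 = 40, not a perfect square.
a = 9: 9 + 36 = 45, not a perfect square.
a = 16: 16 + 36 = 52, not a perfect square.
a = 25: 25 + 36 = 61, not a perfect square.
a = 36: 36 + 36 = 72, not a perfect square.
a = 49: 49 + 36 = 85, not a perfect square.
a = 64: 64 = 8² and 64 + 36 = 100 = 10².

a = 64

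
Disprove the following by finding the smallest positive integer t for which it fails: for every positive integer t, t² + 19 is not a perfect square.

t = 9

A counterexample is any positive integer t such that t² + 19 is a perfect square; we check each in order.
t = 1: 1² + 19 = 20, not a perfect square.
t = 2: 2² + 19 = 23, not a perfect square.
t = 3: 3² + 19 = 28, not a perfect square.
t = 4: 4² + 19 = 35, not a perfect square.
t = 5: 5² + 19 = 44, not a perfect square.
t = 6: 6² + 19 = 55, not a perfect square.
t = 7: 7² + 19 = 68, not a perfect square.
t = 8: 8² + 19 = 83, not a perfect square.
t = 9: 9² + 19 = 100 = 10², a perfect square.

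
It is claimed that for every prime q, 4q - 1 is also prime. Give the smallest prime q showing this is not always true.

q = 7

For q = 2, 3, 5 the conclusion holds.
q = 7: 4q - 1 = 27 = 3 × 9, not prime.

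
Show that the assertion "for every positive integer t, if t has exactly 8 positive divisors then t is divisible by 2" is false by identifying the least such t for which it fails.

A counterexample is any positive integer t such that t has exactly 8 positive divisors but t is not divisible by 2; we check each in order.
The first 12 eligible values, up to t = 104, all satisfy the conclusion.
t = 105: τ(105) = 8; 105 mod 2 = 1.

t = 105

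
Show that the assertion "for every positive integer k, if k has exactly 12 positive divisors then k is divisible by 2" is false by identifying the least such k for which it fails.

A counterexample is any positive integer k such that k has exactly 12 positive divisors but k is not divisible by 2; we check each in order.
For k = 60, 72, 84, 90, …, 294, 306, 308 the conclusion holds.
k = 315: τ(315) = 12; 315 mod 2 = 1.
Thus k = 315 disproves the claim, and no smaller k works.

k = 315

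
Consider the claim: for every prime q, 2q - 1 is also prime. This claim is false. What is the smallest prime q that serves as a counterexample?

q = 5

For q = 2, 3 the conclusion holds.
q = 5: 2q - 1 = 9 = 3 × 3, not prime.
Hence q = 5 is a counterexample.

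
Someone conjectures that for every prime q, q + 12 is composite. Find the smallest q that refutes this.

For q = 2, 3 the conclusion holds.
q = 5: q + 12 = 17, prime — not composite.

q = 5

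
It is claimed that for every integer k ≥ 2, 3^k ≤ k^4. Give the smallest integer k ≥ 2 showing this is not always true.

Check each integer k ≥ 2 in order until 3^k > k^4.
k = 2: 3^k = 9 and k^4 = 16, so 9 ≤ 16.
k = 3: 3^k = 27 and k^4 = 81, so 27 ≤ 81.
k = 4: 3^k = 81 and k^4 = 256, so 81 ≤ 256.
k = 5: 3^k = 243 and k^4 = 625, so 243 ≤ 625.
k = 6: 3^k = 729 and k^4 = 1296, so 729 ≤ 1296.
k = 7: 3^k = 2187 and k^4 = 2401, so 2187 ≤ 2401.
k = 8: 3^k = 6561 and k^4 = 4096, so 6561 > 4096.

k = 8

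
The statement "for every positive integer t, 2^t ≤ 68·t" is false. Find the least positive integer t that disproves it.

t = 10

Check each positive integer t in order until 2^t > 68·t.
For t = 1, 2, 3, 4, 5, 6, 7, 8, 9 the conclusion holds.
t = 10: 2^t = 1024 and 68·t = 680, so 1024 > 680.
Thus t = 10 disproves the claim, and no smaller t works.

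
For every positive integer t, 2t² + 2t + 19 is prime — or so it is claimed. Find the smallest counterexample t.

Check each positive integer t in order until 2t² + 2t + 19 is not prime.
For t = 1, 2, 3, 4, …, 15, 16, 17 the conclusion holds.
t = 18: 2t² + 2t + 19 = 703 = 19 × 37, composite.
Hence t = 18 is a counterexample.

t = 18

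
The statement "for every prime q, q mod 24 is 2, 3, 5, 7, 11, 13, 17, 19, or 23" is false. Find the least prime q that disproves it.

We need the least prime q for which the claim fails.
For q = 2, 3, 5, 7, …, 61, 67, 71 the conclusion holds.
q = 73: 73 mod 24 = 1 — not in {2, 3, 5, 7, 11, 13, 17, 19, 23}.

q = 73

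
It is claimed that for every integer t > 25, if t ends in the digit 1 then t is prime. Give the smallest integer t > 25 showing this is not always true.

We need the least integer t > 25 for which t ends in the digit 1 but t is not prime.
For t = 31, 41 the conclusion holds.
t = 51: 51 ends in 1; 51 = 3 × 17, composite.
Thus t = 51 disproves the claim, and no smaller t works.

t = 51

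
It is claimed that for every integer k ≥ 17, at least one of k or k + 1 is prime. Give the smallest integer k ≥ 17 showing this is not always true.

k = 17: 17 is prime.
k = 18: 19 is prime.
k = 19: 19 is prime.
k = 20: 20 = 2 × 10; 21 = 3 × 7 — both composite.

k = 20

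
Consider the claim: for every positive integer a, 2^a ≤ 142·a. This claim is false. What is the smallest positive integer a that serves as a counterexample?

A counterexample is any positive integer a such that 2^a > 142·a; we check each in order.
For a = 1, 2, 3, 4, 5, 6, 7, 8, 9, 10 the conclusion holds.
a = 11: 2^a = 2048 and 142·a = 1562, so 2048 > 1562.
Thus a = 11 disproves the claim, and no smaller a works.

a = 11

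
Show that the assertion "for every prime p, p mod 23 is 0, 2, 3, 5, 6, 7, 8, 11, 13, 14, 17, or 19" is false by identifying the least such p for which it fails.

The first 12 eligible values, up to p = 37, all satisfy the conclusion.
p = 41: 41 mod 23 = 18 — not in {0, 2, 3, 5, 6, 7, 8, 11, 13, 14, 17, 19}.
So p = 41 is the smallest counterexample.

p = 41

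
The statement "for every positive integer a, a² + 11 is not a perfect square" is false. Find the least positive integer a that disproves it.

a = 5

A counterexample is any positive integer a such that a² + 11 is a perfect square; we check each in order.
The first 4 eligible values, up to a = 4, all satisfy the conclusion.
a = 5: 5² + 11 = 36 = 6², a perfect square.
So a = 5 is the smallest counterexample.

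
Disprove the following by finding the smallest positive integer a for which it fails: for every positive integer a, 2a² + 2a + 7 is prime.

a = 6

We need the least positive integer a for which 2a² + 2a + 7 is not prime.
a = 1: 2a² + 2a + 7 = 11, prime.
a = 2: 2a² + 2a + 7 = 19, prime.
a = 3: 2a² + 2a + 7 = 31, prime.
a = 4: 2a² + 2a + 7 = 47, prime.
a = 5: 2a² + 2a + 7 = 67, prime.
a = 6: 2a² + 2a + 7 = 91 = 7 × 13, composite.
Hence a = 6 is a counterexample.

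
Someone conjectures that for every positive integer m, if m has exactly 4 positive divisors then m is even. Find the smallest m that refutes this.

m = 15

Check each positive integer m in order until m has exactly 4 positive divisors but m is odd.
m = 6: divisors of 6: 1, 2, 3, 6; 6 is even.
m = 8: divisors of 8: 1, 2, 4, 8; 8 is even.
m = 10: divisors of 10: 1, 2, 5, 10; 10 is even.
m = 14: divisors of 14: 1, 2, 7, 14; 14 is even.
m = 15: divisors of 15: 1, 3, 5, 15; 15 is odd.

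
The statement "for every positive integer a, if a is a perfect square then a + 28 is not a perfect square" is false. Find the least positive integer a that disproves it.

a = 36

A counterexample is any positive integer a such that a is a perfect square but a + 28 is a perfect square; we check each in order.
a = 1: 1 + 28 = 29, not a perfect square.
a = 4: 4 + 28 = 32, not a perfect square.
a = 9: 9 + 28 = 37, not a perfect square.
a = 16: 16 + 28 = 44, not a perfect square.
a = 25: 25 + 28 = 53, not a perfect square.
a = 36: 36 = 6² and 36 + 28 = 64 = 8².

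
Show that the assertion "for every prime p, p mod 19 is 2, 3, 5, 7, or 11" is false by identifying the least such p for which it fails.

p = 13

A counterexample is any prime p such that the claim fails; we check each in order.
The first 5 eligible values, up to p = 11, all satisfy the conclusion.
p = 13: 13 mod 19 = 13 — not in {2, 3, 5, 7, 11}.
So p = 13 is the smallest counterexample.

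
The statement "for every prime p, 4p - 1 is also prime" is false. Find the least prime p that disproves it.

For p = 2, 3, 5 the conclusion holds.
p = 7: 4p - 1 = 27 = 3 × 9, not prime.
Hence p = 7 is a counterexample.

p = 7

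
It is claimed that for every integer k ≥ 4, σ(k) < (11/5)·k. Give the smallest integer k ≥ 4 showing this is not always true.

Check each integer k ≥ 4 in order until the claim fails.
k = 4: σ(4) = 7; 7 < 44/5.
k = 5: σ(5) = 6; 6 < 11.
k = 6: σ(6) = 12; 12 < 66/5.
k = 7: σ(7) = 8; 8 < 77/5.
k = 8: σ(8) = 15; 15 < 88/5.
k = 9: σ(9) = 13; 13 < 99/5.
k = 10: σ(10) = 18; 18 < 22.
k = 11: σ(11) = 12; 12 < 121/5.
k = 12: σ(12) = 28; 28 ≥ 132/5.
So k = 12 is the smallest counterexample.

k = 12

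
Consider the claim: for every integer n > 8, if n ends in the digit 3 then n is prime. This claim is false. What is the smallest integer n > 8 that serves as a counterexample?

Check each integer n > 8 in order until n ends in the digit 3 but n is not prime.
n = 13: 13 ends in 3 and is prime.
n = 23: 23 ends in 3 and is prime.
n = 33: 33 ends in 3; 33 = 3 × 11, composite.

n = 33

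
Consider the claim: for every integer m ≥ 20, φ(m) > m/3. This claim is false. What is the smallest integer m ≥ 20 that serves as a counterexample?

m = 24

Check each integer m ≥ 20 in order until the claim fails.
The first 4 eligible values, up to m = 23, all satisfy the conclusion.
m = 24: φ(24) = 8 and 24/3 = 8, so φ(24) ≤ 24/3.
Thus m = 24 disproves the claim, and no smaller m works.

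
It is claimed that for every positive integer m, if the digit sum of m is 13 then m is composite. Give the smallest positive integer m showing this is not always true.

We need the least positive integer m for which the digit sum of m is 13 but m is prime.
m = 49: digit sum 13; 49 is composite.
m = 58: digit sum 13; 58 is composite.
m = 67: digit sum 13; 67 is prime, not composite.
So m = 67 is the smallest counterexample.

m = 67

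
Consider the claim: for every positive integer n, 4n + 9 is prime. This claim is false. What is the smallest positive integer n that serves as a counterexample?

n = 3

Check each positive integer n in order until 4n + 9 is not prime.
n = 1: 4n + 9 = 13, prime.
n = 2: 4n + 9 = 17, prime.
n = 3: 4n + 9 = 21 = 3 × 7, composite.
Thus n = 3 disproves the claim, and no smaller n works.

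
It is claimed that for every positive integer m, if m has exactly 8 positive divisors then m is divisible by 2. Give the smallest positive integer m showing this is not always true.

Check each positive integer m in order until m has exactly 8 positive divisors but m is not divisible by 2.
For m = 24, 30, 40, 42, …, 88, 102, 104 the conclusion holds.
m = 105: τ(105) = 8; 105 mod 2 = 1.
Thus m = 105 disproves the claim, and no smaller m works.

m = 105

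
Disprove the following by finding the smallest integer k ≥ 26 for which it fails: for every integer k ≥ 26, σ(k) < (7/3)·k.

A counterexample is any integer k ≥ 26 such that the claim fails; we check each in order.
k = 26: σ(26) = 42; 42 < 182/3.
k = 27: σ(27) = 40; 40 < 63.
k = 28: σ(28) = 56; 56 < 196/3.
k = 29: σ(29) = 30; 30 < 203/3.
k = 30: σ(30) = 72; 72 ≥ 70.
Thus k = 30 disproves the claim, and no smaller k works.

k = 30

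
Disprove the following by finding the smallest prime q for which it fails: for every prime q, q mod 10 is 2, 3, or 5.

We need the least prime q for which the claim fails.
For q = 2, 3, 5 the conclusion holds.
q = 7: 7 mod 10 = 7 — not in {2, 3, 5}.
So q = 7 is the smallest counterexample.

q = 7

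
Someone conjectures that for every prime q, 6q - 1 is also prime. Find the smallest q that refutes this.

We need the least prime q for which 6q - 1 is not prime.
q = 2: 6q - 1 = 11, prime.
q = 3: 6q - 1 = 17, prime.
q = 5: 6q - 1 = 29, prime.
q = 7: 6q - 1 = 41, prime.
q = 11: 6q - 1 = 65 = 5 × 13, not prime.
Thus q = 11 disproves the claim, and no smaller q works.

q = 11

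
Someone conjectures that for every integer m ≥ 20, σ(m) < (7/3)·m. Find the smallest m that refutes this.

m = 24

A counterexample is any integer m ≥ 20 such that the claim fails; we check each in order.
m = 20: σ(20) = 42; 42 < 140/3.
m = 21: σ(21) = 32; 32 < 49.
m = 22: σ(22) = 36; 36 < 154/3.
m = 23: σ(23) = 24; 24 < 161/3.
m = 24: σ(24) = 60; 60 ≥ 56.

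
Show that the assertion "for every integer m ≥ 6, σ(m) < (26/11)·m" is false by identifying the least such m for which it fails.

We need the least integer m ≥ 6 for which the claim fails.
For m = 6, 7, 8, 9, …, 21, 22, 23 the conclusion holds.
m = 24: σ(24) = 60; 60 ≥ 624/11.
So m = 24 is the smallest counterexample.

m = 24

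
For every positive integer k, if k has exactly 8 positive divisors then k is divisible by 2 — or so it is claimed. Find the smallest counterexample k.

A counterexample is any positive integer k such that k has exactly 8 positive divisors but k is not divisible by 2; we check each in order.
The first 12 eligible values, up to k = 104, all satisfy the conclusion.
k = 105: τ(105) = 8; 105 mod 2 = 1.

k = 105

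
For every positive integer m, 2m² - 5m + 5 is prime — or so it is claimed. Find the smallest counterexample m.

m = 3

A counterexample is any positive integer m such that 2m² - 5m + 5 is not prime; we check each in order.
m = 1: 2m² - 5m + 5 = 2, prime.
m = 2: 2m² - 5m + 5 = 3, prime.
m = 3: 2m² - 5m + 5 = 8 = 2 × 4, composite.
Thus m = 3 disproves the claim, and no smaller m works.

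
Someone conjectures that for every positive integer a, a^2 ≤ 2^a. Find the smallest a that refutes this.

a = 3

Check each positive integer a in order until a^2 > 2^a.
a = 1: a^2 = 1 and 2^a = 2, so 1 ≤ 2.
a = 2: a^2 = 4 and 2^a = 4, so 4 ≤ 4.
a = 3: a^2 = 9 and 2^a = 8, so 9 > 8.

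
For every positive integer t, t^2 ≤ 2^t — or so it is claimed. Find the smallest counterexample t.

Check each positive integer t in order until t^2 > 2^t.
For t = 1, 2 the conclusion holds.
t = 3: t^2 = 9 and 2^t = 8, so 9 > 8.
Thus t = 3 disproves the claim, and no smaller t works.

t = 3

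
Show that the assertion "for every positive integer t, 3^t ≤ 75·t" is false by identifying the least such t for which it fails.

t = 6

For t = 1, 2, 3, 4, 5 the conclusion holds.
t = 6: 3^t = 729 and 75·t = 450, so 729 > 450.
So t = 6 is the smallest counterexample.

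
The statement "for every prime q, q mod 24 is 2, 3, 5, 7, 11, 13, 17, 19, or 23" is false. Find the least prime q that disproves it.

For q = 2, 3, 5, 7, …, 61, 67, 71 the conclusion holds.
q = 73: 73 mod 24 = 1 — not in {2, 3, 5, 7, 11, 13, 17, 19, 23}.
So q = 73 is the smallest counterexample.

q = 73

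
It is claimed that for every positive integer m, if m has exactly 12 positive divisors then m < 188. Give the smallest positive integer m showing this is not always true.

For m = 60, 72, 84, 90, …, 150, 156, 160 the conclusion holds.
m = 198: τ(198) = 12; 198 ≥ 188.
So m = 198 is the smallest counterexample.

m = 198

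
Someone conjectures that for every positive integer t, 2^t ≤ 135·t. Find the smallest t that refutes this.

A counterexample is any positive integer t such that 2^t > 135·t; we check each in order.
The first 10 eligible values, up to t = 10, all satisfy the conclusion.
t = 11: 2^t = 2048 and 135·t = 1485, so 2048 > 1485.

t = 11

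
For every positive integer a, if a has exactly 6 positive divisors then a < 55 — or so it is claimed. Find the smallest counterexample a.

Check each positive integer a in order until a has exactly 6 positive divisors but the claim fails.
For a = 12, 18, 20, 28, 32, 44, 45, 50, 52 the conclusion holds.
a = 63: τ(63) = 6; 63 ≥ 55.
So a = 63 is the smallest counterexample.

a = 63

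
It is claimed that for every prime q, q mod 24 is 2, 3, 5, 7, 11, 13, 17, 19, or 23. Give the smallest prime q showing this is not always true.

q = 73

Check each prime q in order until the claim fails.
For q = 2, 3, 5, 7, …, 61, 67, 71 the conclusion holds.
q = 73: 73 mod 24 = 1 — not in {2, 3, 5, 7, 11, 13, 17, 19, 23}.
So q = 73 is the smallest counterexample.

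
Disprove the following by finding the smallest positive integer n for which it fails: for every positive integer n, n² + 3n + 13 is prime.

We need the least positive integer n for which n² + 3n + 13 is not prime.
The first 8 eligible values, up to n = 8, all satisfy the conclusion.
n = 9: n² + 3n + 13 = 121 = 11 × 11, composite.
Thus n = 9 disproves the claim, and no smaller n works.

n = 9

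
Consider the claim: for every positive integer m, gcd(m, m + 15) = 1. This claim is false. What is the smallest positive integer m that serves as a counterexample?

m = 3

m = 1: gcd(1, 16) = 1.
m = 2: gcd(2, 17) = 1.
m = 3: gcd(3, 18) = 3.
So m = 3 is the smallest counterexample.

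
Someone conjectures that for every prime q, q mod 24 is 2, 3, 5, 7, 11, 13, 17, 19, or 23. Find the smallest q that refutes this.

q = 73

Check each prime q in order until the claim fails.
For q = 2, 3, 5, 7, …, 61, 67, 71 the conclusion holds.
q = 73: 73 mod 24 = 1 — not in {2, 3, 5, 7, 11, 13, 17, 19, 23}.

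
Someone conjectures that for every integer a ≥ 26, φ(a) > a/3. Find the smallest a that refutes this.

a = 30

Check each integer a ≥ 26 in order until the claim fails.
The first 4 eligible values, up to a = 29, all satisfy the conclusion.
a = 30: φ(30) = 8 and 30/3 = 10, so φ(30) ≤ 30/3.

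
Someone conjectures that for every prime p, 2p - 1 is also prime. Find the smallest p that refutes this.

We need the least prime p for which 2p - 1 is not prime.
For p = 2, 3 the conclusion holds.
p = 5: 2p - 1 = 9 = 3 × 3, not prime.
Hence p = 5 is a counterexample.

p = 5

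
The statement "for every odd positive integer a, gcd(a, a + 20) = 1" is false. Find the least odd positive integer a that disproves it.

Check each odd positive integer a in order until gcd(a, a + 20) > 1.
a = 1: gcd(1, 21) = 1.
a = 3: gcd(3, 23) = 1.
a = 5: gcd(5, 25) = 5.
So a = 5 is the smallest counterexample.

a = 5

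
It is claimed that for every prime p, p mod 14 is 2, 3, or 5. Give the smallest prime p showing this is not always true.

p = 7

A counterexample is any prime p such that the claim fails; we check each in order.
For p = 2, 3, 5 the conclusion holds.
p = 7: 7 mod 14 = 7 — not in {2, 3, 5}.
Thus p = 7 disproves the claim, and no smaller p works.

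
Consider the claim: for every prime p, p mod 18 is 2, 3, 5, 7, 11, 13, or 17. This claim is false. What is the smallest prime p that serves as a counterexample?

p = 19

A counterexample is any prime p such that the claim fails; we check each in order.
The first 7 eligible values, up to p = 17, all satisfy the conclusion.
p = 19: 19 mod 18 = 1 — not in {2, 3, 5, 7, 11, 13, 17}.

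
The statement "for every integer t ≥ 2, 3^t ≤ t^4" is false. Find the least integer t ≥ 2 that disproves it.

For t = 2, 3, 4, 5, 6, 7 the conclusion holds.
t = 8: 3^t = 6561 and t^4 = 4096, so 6561 > 4096.
So t = 8 is the smallest counterexample.

t = 8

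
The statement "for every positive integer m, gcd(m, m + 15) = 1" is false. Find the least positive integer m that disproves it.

A counterexample is any positive integer m such that gcd(m, m + 15) > 1; we check each in order.
For m = 1, 2 the conclusion holds.
m = 3: gcd(3, 18) = 3.

m = 3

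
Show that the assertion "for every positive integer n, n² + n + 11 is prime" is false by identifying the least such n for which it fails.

n = 10

Check each positive integer n in order until n² + n + 11 is not prime.
The first 9 eligible values, up to n = 9, all satisfy the conclusion.
n = 10: n² + n + 11 = 121 = 11 × 11, composite.
So n = 10 is the smallest counterexample.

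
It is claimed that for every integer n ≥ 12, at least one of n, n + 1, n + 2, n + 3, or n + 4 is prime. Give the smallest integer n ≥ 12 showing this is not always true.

Check each integer n ≥ 12 in order until n, n + 1, n + 2, n + 3, n + 4 are all composite.
For n = 12, 13, 14, 15, …, 21, 22, 23 the conclusion holds.
n = 24: 24 = 2 × 12; 25 = 5 × 5; 26 = 2 × 13; 27 = 3 × 9; 28 = 2 × 14 — all composite.
Hence n = 24 is a counterexample.

n = 24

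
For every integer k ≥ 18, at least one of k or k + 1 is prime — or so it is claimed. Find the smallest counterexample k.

k = 20

We need the least integer k ≥ 18 for which k, k + 1 are both composite.
For k = 18, 19 the conclusion holds.
k = 20: 20 = 2 × 10; 21 = 3 × 7 — both composite.
Thus k = 20 disproves the claim, and no smaller k works.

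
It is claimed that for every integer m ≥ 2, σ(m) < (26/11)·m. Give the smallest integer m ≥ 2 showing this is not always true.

Check each integer m ≥ 2 in order until the claim fails.
For m = 2, 3, 4, 5, …, 21, 22, 23 the conclusion holds.
m = 24: σ(24) = 60; 60 ≥ 624/11.

m = 24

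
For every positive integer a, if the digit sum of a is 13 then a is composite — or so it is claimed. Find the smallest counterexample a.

a = 49: digit sum 13; 49 is composite.
a = 58: digit sum 13; 58 is composite.
a = 67: digit sum 13; 67 is prime, not composite.

a = 67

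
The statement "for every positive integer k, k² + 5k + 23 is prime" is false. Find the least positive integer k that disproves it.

k = 14

For k = 1, 2, 3, 4, …, 11, 12, 13 the conclusion holds.
k = 14: k² + 5k + 23 = 289 = 17 × 17, composite.
Thus k = 14 disproves the claim, and no smaller k works.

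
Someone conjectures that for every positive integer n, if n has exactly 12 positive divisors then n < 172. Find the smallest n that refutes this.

We need the least positive integer n for which n has exactly 12 positive divisors but the claim fails.
For n = 60, 72, 84, 90, …, 150, 156, 160 the conclusion holds.
n = 198: τ(198) = 12; 198 ≥ 172.

n = 198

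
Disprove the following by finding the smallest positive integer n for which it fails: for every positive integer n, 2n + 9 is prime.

n = 3

A counterexample is any positive integer n such that 2n + 9 is not prime; we check each in order.
n = 1: 2n + 9 = 11, prime.
n = 2: 2n + 9 = 13, prime.
n = 3: 2n + 9 = 15 = 3 × 5, composite.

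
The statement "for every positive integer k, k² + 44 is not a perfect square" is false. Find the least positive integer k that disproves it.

We need the least positive integer k for which k² + 44 is a perfect square.
The first 9 eligible values, up to k = 9, all satisfy the conclusion.
k = 10: 10² + 44 = 144 = 12², a perfect square.

k = 10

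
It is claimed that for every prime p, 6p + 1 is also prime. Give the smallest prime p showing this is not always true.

Check each prime p in order until 6p + 1 is not prime.
For p = 2, 3, 5, 7, 11, 13, 17 the conclusion holds.
p = 19: 6p + 1 = 115 = 5 × 23, not prime.
Thus p = 19 disproves the claim, and no smaller p works.

p = 19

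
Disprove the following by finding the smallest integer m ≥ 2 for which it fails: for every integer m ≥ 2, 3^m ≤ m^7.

A counterexample is any integer m ≥ 2 such that 3^m > m^7; we check each in order.
For m = 2, 3, 4, 5, …, 16, 17, 18 the conclusion holds.
m = 19: 3^m = 1162261467 and m^7 = 893871739, so 1162261467 > 893871739.

m = 19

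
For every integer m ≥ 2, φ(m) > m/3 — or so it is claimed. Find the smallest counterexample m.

m = 6

Check each integer m ≥ 2 in order until the claim fails.
For m = 2, 3, 4, 5 the conclusion holds.
m = 6: φ(6) = 2 and 6/3 = 2, so φ(6) ≤ 6/3.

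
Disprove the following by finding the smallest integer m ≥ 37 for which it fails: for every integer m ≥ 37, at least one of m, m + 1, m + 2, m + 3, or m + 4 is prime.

m = 48

Check each integer m ≥ 37 in order until m, m + 1, m + 2, m + 3, m + 4 are all composite.
For m = 37, 38, 39, 40, …, 45, 46, 47 the conclusion holds.
m = 48: 48 = 2 × 24; 49 = 7 × 7; 50 = 2 × 25; 51 = 3 × 17; 52 = 2 × 26 — all composite.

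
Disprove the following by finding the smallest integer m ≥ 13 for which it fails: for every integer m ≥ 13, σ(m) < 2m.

m = 18

We need the least integer m ≥ 13 for which the claim fails.
For m = 13, 14, 15, 16, 17 the conclusion holds.
m = 18: σ(18) = 39; 39 ≥ 36.
Hence m = 18 is a counterexample.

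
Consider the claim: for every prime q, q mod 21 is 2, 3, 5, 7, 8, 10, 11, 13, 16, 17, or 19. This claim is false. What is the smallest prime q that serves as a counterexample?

q = 41

Check each prime q in order until the claim fails.
The first 12 eligible values, up to q = 37, all satisfy the conclusion.
q = 41: 41 mod 21 = 20 — not in {2, 3, 5, 7, 8, 10, 11, 13, 16, 17, 19}.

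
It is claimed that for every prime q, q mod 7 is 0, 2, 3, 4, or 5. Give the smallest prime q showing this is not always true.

q = 13

We need the least prime q for which the claim fails.
For q = 2, 3, 5, 7, 11 the conclusion holds.
q = 13: 13 mod 7 = 6 — not in {0, 2, 3, 4, 5}.
Hence q = 13 is a counterexample.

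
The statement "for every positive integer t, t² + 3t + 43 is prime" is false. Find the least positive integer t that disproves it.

t = 39

The first 38 eligible values, up to t = 38, all satisfy the conclusion.
t = 39: t² + 3t + 43 = 1681 = 41 × 41, composite.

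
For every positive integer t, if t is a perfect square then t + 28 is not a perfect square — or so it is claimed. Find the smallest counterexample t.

t = 36

We need the least positive integer t for which t is a perfect square but t + 28 is a perfect square.
For t = 1, 4, 9, 16, 25 the conclusion holds.
t = 36: 36 = 6² and 36 + 28 = 64 = 8².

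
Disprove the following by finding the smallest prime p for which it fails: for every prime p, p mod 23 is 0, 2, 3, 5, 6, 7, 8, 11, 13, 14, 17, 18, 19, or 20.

p = 47

Check each prime p in order until the claim fails.
For p = 2, 3, 5, 7, …, 37, 41, 43 the conclusion holds.
p = 47: 47 mod 23 = 1 — not in {0, 2, 3, 5, 6, 7, 8, 11, 13, 14, 17, 18, 19, 20}.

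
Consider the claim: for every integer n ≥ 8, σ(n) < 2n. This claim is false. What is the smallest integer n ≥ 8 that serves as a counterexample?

n = 12

A counterexample is any integer n ≥ 8 such that the claim fails; we check each in order.
For n = 8, 9, 10, 11 the conclusion holds.
n = 12: σ(12) = 28; 28 ≥ 24.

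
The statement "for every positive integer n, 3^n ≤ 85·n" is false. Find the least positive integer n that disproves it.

n = 6

A counterexample is any positive integer n such that 3^n > 85·n; we check each in order.
For n = 1, 2, 3, 4, 5 the conclusion holds.
n = 6: 3^n = 729 and 85·n = 510, so 729 > 510.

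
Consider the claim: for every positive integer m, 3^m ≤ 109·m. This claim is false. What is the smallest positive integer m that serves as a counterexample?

m = 6

m = 1: 3^m = 3 and 109·m = 109, so 3 ≤ 109.
m = 2: 3^m = 9 and 109·m = 218, so 9 ≤ 218.
m = 3: 3^m = 27 and 109·m = 327, so 27 ≤ 327.
m = 4: 3^m = 81 and 109·m = 436, so 81 ≤ 436.
m = 5: 3^m = 243 and 109·m = 545, so 243 ≤ 545.
m = 6: 3^m = 729 and 109·m = 654, so 729 > 654.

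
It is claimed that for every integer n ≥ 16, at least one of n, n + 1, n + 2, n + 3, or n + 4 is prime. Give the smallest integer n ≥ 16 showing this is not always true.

n = 24

A counterexample is any integer n ≥ 16 such that n, n + 1, n + 2, n + 3, n + 4 are all composite; we check each in order.
The first 8 eligible values, up to n = 23, all satisfy the conclusion.
n = 24: 24 = 2 × 12; 25 = 5 × 5; 26 = 2 × 13; 27 = 3 × 9; 28 = 2 × 14 — all composite.
Hence n = 24 is a counterexample.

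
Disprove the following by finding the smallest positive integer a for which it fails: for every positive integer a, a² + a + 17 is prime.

The first 15 eligible values, up to a = 15, all satisfy the conclusion.
a = 16: a² + a + 17 = 289 = 17 × 17, composite.
Thus a = 16 disproves the claim, and no smaller a works.

a = 16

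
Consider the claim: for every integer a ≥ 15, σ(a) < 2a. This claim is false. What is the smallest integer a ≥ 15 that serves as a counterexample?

We need the least integer a ≥ 15 for which the claim fails.
For a = 15, 16, 17 the conclusion holds.
a = 18: σ(18) = 39; 39 ≥ 36.
So a = 18 is the smallest counterexample.

a = 18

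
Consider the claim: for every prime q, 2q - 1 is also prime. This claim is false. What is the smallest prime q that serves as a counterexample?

Check each prime q in order until 2q - 1 is not prime.
For q = 2, 3 the conclusion holds.
q = 5: 2q - 1 = 9 = 3 × 3, not prime.

q = 5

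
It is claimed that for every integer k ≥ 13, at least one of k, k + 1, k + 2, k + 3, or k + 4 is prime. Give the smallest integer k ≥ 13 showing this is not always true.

The first 11 eligible values, up to k = 23, all satisfy the conclusion.
k = 24: 24 = 2 × 12; 25 = 5 × 5; 26 = 2 × 13; 27 = 3 × 9; 28 = 2 × 14 — all composite.

k = 24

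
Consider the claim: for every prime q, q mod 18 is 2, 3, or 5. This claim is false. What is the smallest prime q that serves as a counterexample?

q = 7

A counterexample is any prime q such that the claim fails; we check each in order.
For q = 2, 3, 5 the conclusion holds.
q = 7: 7 mod 18 = 7 — not in {2, 3, 5}.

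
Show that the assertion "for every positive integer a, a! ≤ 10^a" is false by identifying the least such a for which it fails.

a = 25

A counterexample is any positive integer a such that a! > 10^a; we check each in order.
For a = 1, 2, 3, 4, …, 22, 23, 24 the conclusion holds.
a = 25: a! = 15511210043330985984000000 and 10^a = 10000000000000000000000000, so 15511210043330985984000000 > 10000000000000000000000000.
Thus a = 25 disproves the claim, and no smaller a works.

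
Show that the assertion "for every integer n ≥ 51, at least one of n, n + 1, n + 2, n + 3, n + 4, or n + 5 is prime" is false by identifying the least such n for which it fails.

n = 90

A counterexample is any integer n ≥ 51 such that n, n + 1, n + 2, n + 3, n + 4, n + 5 are all composite; we check each in order.
For n = 51, 52, 53, 54, …, 87, 88, 89 the conclusion holds.
n = 90: 90 = 2 × 45; 91 = 7 × 13; 92 = 2 × 46; 93 = 3 × 31; 94 = 2 × 47; 95 = 5 × 19 — all composite.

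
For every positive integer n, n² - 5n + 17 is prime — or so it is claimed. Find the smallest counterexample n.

n = 13

A counterexample is any positive integer n such that n² - 5n + 17 is not prime; we check each in order.
The first 12 eligible values, up to n = 12, all satisfy the conclusion.
n = 13: n² - 5n + 17 = 121 = 11 × 11, composite.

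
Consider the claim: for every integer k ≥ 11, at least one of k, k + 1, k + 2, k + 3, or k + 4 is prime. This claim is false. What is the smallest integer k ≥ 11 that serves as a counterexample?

k = 24

The first 13 eligible values, up to k = 23, all satisfy the conclusion.
k = 24: 24 = 2 × 12; 25 = 5 × 5; 26 = 2 × 13; 27 = 3 × 9; 28 = 2 × 14 — all composite.
So k = 24 is the smallest counterexample.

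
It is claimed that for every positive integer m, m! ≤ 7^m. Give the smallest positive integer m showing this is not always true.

Check each positive integer m in order until m! > 7^m.
For m = 1, 2, 3, 4, …, 14, 15, 16 the conclusion holds.
m = 17: m! = 355687428096000 and 7^m = 232630513987207, so 355687428096000 > 232630513987207.

m = 17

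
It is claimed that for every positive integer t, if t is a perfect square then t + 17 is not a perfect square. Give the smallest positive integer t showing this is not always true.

We need the least positive integer t for which t is a perfect square but t + 17 is a perfect square.
For t = 1, 4, 9, 16, 25, 36, 49 the conclusion holds.
t = 64: 64 = 8² and 64 + 17 = 81 = 9².
Hence t = 64 is a counterexample.

t = 64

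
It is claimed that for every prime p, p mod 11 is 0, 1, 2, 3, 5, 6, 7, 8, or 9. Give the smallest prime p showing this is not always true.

p = 37

A counterexample is any prime p such that the claim fails; we check each in order.
For p = 2, 3, 5, 7, …, 23, 29, 31 the conclusion holds.
p = 37: 37 mod 11 = 4 — not in {0, 1, 2, 3, 5, 6, 7, 8, 9}.
Hence p = 37 is a counterexample.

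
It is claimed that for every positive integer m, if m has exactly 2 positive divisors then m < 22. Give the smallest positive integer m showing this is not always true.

The first 8 eligible values, up to m = 19, all satisfy the conclusion.
m = 23: τ(23) = 2; 23 ≥ 22.
Hence m = 23 is a counterexample.

m = 23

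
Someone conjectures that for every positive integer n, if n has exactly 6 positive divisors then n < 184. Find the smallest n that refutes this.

n = 188

A counterexample is any positive integer n such that n has exactly 6 positive divisors but the claim fails; we check each in order.
For n = 12, 18, 20, 28, …, 171, 172, 175 the conclusion holds.
n = 188: τ(188) = 6; 188 ≥ 184.
So n = 188 is the smallest counterexample.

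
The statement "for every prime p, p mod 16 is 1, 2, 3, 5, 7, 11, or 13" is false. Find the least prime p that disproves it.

The first 10 eligible values, up to p = 29, all satisfy the conclusion.
p = 31: 31 mod 16 = 15 — not in {1, 2, 3, 5, 7, 11, 13}.
Hence p = 31 is a counterexample.

p = 31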